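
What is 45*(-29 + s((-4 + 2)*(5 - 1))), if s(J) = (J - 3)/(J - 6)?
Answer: -17775/14 ≈ -1269.6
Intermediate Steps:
s(J) = (-3 + J)/(-6 + J)
45*(-29 + s((-4 + 2)*(5 - 1))) = 45*(-29 + (-3 + (-4 + 2)*(5 - 1))/(-6 + (-4 + 2)*(5 - 1))) = 45*(-29 + (-3 - 2*4)/(-6 - 2*4)) = 45*(-29 + (-3 - 8)/(-6 - 8)) = 45*(-29 - 11/(-14)) = 45*(-29 - 1/14*(-11)) = 45*(-29 + 11/14) = 45*(-395/14) = -17775/14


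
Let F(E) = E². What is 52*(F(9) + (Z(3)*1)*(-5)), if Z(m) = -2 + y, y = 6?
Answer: 3172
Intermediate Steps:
Z(m) = 4 (Z(m) = -2 + 6 = 4)
52*(F(9) + (Z(3)*1)*(-5)) = 52*(9² + (4*1)*(-5)) = 52*(81 + 4*(-5)) = 52*(81 - 20) = 52*61 = 3172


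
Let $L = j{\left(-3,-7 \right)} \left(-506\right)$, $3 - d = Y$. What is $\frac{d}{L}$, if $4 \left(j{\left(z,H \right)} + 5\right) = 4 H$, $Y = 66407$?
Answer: $- \frac{16601}{1518} \approx -10.936$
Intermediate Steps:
$j{\left(z,H \right)} = -5 + H$ ($j{\left(z,H \right)} = -5 + \frac{4 H}{4} = -5 + H$)
$d = -66404$ ($d = 3 - 66407 = -66404$)
$L = 6072$ ($L = \left(-5 - 7\right) \left(-506\right) = \left(-12\right) \left(-506\right) = 6072$)
$\frac{d}{L} = - \frac{66404}{6072} = \left(-66404\right) \frac{1}{6072} = - \frac{16601}{1518}$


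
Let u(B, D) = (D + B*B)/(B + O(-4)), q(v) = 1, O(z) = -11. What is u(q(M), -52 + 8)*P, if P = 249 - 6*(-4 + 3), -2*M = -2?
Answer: 2193/2 ≈ 1096.5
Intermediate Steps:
M = 1 (M = -½*(-2) = 1)
u(B, D) = (D + B²)/(-11 + B) (u(B, D) = (D + B*B)/(B - 11) = (D + B²)/(-11 + B))
P = 255 (P = 249 - 6*(-1) = 249 - 1*(-6) = 249 + 6 = 255)
u(q(M), -52 + 8)*P = (((-52 + 8) + 1²)/(-11 + 1))*255 = ((-44 + 1)/(-10))*255 = -⅒*(-43)*255 = (43/10)*255 = 2193/2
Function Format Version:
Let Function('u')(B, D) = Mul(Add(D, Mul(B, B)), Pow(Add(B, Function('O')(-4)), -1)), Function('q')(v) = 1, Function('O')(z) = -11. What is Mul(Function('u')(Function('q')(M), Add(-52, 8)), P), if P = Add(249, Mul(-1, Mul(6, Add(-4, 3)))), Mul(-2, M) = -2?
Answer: Rational(2193, 2) ≈ 1096.5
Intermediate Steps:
M = 1 (M = Mul(Rational(-1, 2), -2) = 1)
Function('u')(B, D) = Mul(Pow(Add(-11, B), -1), Add(D, Pow(B, 2))) (Function('u')(B, D) = Mul(Add(D, Mul(B, B)), Pow(Add(B, -11), -1)) = Mul(Add(D, Pow(B, 2)), Pow(Add(-11, B), -1)) = Mul(Pow(Add(-11, B), -1), Add(D, Pow(B, 2))))
P = 255 (P = Add(249, Mul(-1, Mul(6, -1))) = Add(249, Mul(-1, -6)) = Add(249, 6) = 255)
Mul(Function('u')(Function('q')(M), Add(-52, 8)), P) = Mul(Mul(Pow(Add(-11, 1), -1), Add(Add(-52, 8), Pow(1, 2))), 255) = Mul(Mul(Pow(-10, -1), Add(-44, 1)), 255) = Mul(Mul(Rational(-1, 10), -43), 255) = Mul(Rational(43, 10), 255) = Rational(2193, 2)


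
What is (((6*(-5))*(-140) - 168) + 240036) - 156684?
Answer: 87384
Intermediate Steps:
(((6*(-5))*(-140) - 168) + 240036) - 156684 = ((-30*(-140) - 168) + 240036) - 156684 = ((4200 - 168) + 240036) - 156684 = (4032 + 240036) - 156684 = 244068 - 156684 = 87384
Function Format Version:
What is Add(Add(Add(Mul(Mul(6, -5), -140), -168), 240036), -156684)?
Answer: 87384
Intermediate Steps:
Add(Add(Add(Mul(Mul(6, -5), -140), -168), 240036), -156684) = Add(Add(Add(Mul(-30, -140), -168), 240036), -156684) = Add(Add(Add(4200, -168), 240036), -156684) = Add(Add(4032, 240036), -156684) = Add(244068, -156684) = 87384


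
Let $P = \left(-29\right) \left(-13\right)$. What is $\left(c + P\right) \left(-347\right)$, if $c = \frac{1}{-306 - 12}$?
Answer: $- \frac{41600095}{318} \approx -1.3082 \cdot 10^{5}$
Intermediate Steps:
$P = 377$
$c = - \frac{1}{318}$ ($c = \frac{1}{-318} = - \frac{1}{318} \approx -0.0031447$)
$\left(c + P\right) \left(-347\right) = \left(- \frac{1}{318} + 377\right) \left(-347\right) = \frac{119885}{318} \left(-347\right) = - \frac{41600095}{318}$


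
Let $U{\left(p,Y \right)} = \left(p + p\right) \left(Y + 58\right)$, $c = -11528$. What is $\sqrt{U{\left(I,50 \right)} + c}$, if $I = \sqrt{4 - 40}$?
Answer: $2 \sqrt{-2882 + 324 i} \approx 6.0258 + 107.54 i$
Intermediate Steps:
$I = 6 i$ ($I = \sqrt{-36} = 6 i \approx 6.0 i$)
$U{\left(p,Y \right)} = 2 p \left(58 + Y\right)$
$\sqrt{U{\left(I,50 \right)} + c} = \sqrt{2 \cdot 6 i \left(58 + 50\right) - 11528} = \sqrt{2 \cdot 6 i 108 - 11528} = \sqrt{1296 i - 11528} = \sqrt{-11528 + 1296 i}$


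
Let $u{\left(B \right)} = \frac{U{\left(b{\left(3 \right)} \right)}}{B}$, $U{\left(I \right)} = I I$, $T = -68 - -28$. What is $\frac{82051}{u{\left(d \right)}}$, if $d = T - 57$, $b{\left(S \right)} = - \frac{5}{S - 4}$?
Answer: $- \frac{7958947}{25} \approx -3.1836 \cdot 10^{5}$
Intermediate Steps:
$T = -40$ ($T = -68 + 28 = -40$)
$b{\left(S \right)} = - \frac{5}{-4 + S}$
$U{\left(I \right)} = I^{2}$
$d = -97$ ($d = -40 - 57 = -97$)
$u{\left(B \right)} = \frac{25}{B}$ ($u{\left(B \right)} = \frac{\left(- \frac{5}{-4 + 3}\right)^{2}}{B} = \frac{\left(- \frac{5}{-1}\right)^{2}}{B} = \frac{\left(\left(-5\right) \left(-1\right)\right)^{2}}{B} = \frac{5^{2}}{B} = \frac{25}{B}$)
$\frac{82051}{u{\left(d \right)}} = \frac{82051}{25 \frac{1}{-97}} = \frac{82051}{25 \left(- \frac{1}{97}\right)} = \frac{82051}{- \frac{25}{97}} = 82051 \left(- \frac{97}{25}\right) = - \frac{7958947}{25}$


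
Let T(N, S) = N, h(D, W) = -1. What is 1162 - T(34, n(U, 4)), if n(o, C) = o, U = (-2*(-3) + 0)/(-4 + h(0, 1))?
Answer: 1128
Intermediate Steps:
U = -6/5 (U = (-2*(-3) + 0)/(-4 - 1) = (6 + 0)/(-5) = 6*(-⅕) = -6/5 ≈ -1.2000)
1162 - T(34, n(U, 4)) = 1162 - 1*34 = 1162 - 34 = 1128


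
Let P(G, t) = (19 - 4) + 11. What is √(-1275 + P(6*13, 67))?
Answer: I*√1249 ≈ 35.341*I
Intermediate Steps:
P(G, t) = 26 (P(G, t) = 15 + 11 = 26)
√(-1275 + P(6*13, 67)) = √(-1275 + 26) = √(-1249) = I*√1249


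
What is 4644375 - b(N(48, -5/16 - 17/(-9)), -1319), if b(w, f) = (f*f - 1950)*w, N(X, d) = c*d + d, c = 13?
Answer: -2426986679/72 ≈ -3.3708e+7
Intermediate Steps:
N(X, d) = 14*d (N(X, d) = 13*d + d = 14*d)
b(w, f) = w*(-1950 + f**2) (b(w, f) = (f**2 - 1950)*w = (-1950 + f**2)*w = w*(-1950 + f**2))
4644375 - b(N(48, -5/16 - 17/(-9)), -1319) = 4644375 - 14*(-5/16 - 17/(-9))*(-1950 + (-1319)**2) = 4644375 - 14*(-5*1/16 - 17*(-1/9))*(-1950 + 1739761) = 4644375 - 14*(-5/16 + 17/9)*1737811 = 4644375 - 14*(227/144)*1737811 = 4644375 - 1589*1737811/72 = 4644375 - 1*2761381679/72 = 4644375 - 2761381679/72 = -2426986679/72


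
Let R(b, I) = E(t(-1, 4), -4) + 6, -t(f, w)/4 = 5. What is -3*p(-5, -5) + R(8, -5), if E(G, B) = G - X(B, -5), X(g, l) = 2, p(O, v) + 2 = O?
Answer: 5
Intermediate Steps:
p(O, v) = -2 + O
t(f, w) = -20 (t(f, w) = -4*5 = -20)
E(G, B) = -2 + G (E(G, B) = G - 1*2 = G - 2 = -2 + G)
R(b, I) = -16 (R(b, I) = (-2 - 20) + 6 = -22 + 6 = -16)
-3*p(-5, -5) + R(8, -5) = -3*(-2 - 5) - 16 = -3*(-7) - 16 = 21 - 16 = 5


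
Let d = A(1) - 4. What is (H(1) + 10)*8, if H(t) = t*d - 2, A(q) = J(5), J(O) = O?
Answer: 72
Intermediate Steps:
A(q) = 5
d = 1 (d = 5 - 4 = 1)
H(t) = -2 + t (H(t) = t*1 - 2 = t - 2 = -2 + t)
(H(1) + 10)*8 = ((-2 + 1) + 10)*8 = (-1 + 10)*8 = 9*8 = 72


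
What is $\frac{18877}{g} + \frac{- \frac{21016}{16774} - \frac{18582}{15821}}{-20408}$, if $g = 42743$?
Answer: $\frac{25565891956295309}{57873003789418844} \approx 0.44176$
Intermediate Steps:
$\frac{18877}{g} + \frac{- \frac{21016}{16774} - \frac{18582}{15821}}{-20408} = \frac{18877}{42743} + \frac{- \frac{21016}{16774} - \frac{18582}{15821}}{-20408} = 18877 \cdot \frac{1}{42743} + \left(\left(-21016\right) \frac{1}{16774} - \frac{18582}{15821}\right) \left(- \frac{1}{20408}\right) = \frac{18877}{42743} + \left(- \frac{10508}{8387} - \frac{18582}{15821}\right) \left(- \frac{1}{20408}\right) = \frac{18877}{42743} - - \frac{161047151}{1353976178308} = \frac{18877}{42743} + \frac{161047151}{1353976178308} = \frac{25565891956295309}{57873003789418844}$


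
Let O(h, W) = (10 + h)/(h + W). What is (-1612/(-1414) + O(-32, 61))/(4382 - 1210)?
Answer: 1955/16258879 ≈ 0.00012024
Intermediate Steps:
O(h, W) = (10 + h)/(W + h)
(-1612/(-1414) + O(-32, 61))/(4382 - 1210) = (-1612/(-1414) + (10 - 32)/(61 - 32))/(4382 - 1210) = (-1612*(-1/1414) - 22/29)/3172 = (806/707 + (1/29)*(-22))*(1/3172) = (806/707 - 22/29)*(1/3172) = (7820/20503)*(1/3172) = 1955/16258879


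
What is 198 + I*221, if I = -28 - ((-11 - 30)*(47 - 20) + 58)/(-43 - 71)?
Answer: -914689/114 ≈ -8023.6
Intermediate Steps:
I = -4241/114 (I = -28 - (-41*27 + 58)/(-114) = -28 - (-1107 + 58)*(-1)/114 = -28 - (-1049)*(-1)/114 = -28 - 1*1049/114 = -28 - 1049/114 = -4241/114 ≈ -37.202)
198 + I*221 = 198 - 4241/114*221 = 198 - 937261/114 = -914689/114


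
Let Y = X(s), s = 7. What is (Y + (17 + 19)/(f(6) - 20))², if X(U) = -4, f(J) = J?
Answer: 2116/49 ≈ 43.184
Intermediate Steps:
Y = -4
(Y + (17 + 19)/(f(6) - 20))² = (-4 + (17 + 19)/(6 - 20))² = (-4 + 36/(-14))² = (-4 + 36*(-1/14))² = (-4 - 18/7)² = (-46/7)² = 2116/49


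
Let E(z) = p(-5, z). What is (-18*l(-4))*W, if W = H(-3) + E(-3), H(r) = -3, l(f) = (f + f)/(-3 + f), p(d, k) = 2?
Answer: 144/7 ≈ 20.571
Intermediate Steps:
l(f) = 2*f/(-3 + f) (l(f) = (2*f)/(-3 + f) = 2*f/(-3 + f))
E(z) = 2
W = -1 (W = -3 + 2 = -1)
(-18*l(-4))*W = -36*(-4)/(-3 - 4)*(-1) = -36*(-4)/(-7)*(-1) = -36*(-4)*(-1)/7*(-1) = -18*8/7*(-1) = -144/7*(-1) = 144/7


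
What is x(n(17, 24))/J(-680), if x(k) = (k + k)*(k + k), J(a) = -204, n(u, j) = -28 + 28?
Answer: 0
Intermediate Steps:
n(u, j) = 0
x(k) = 4*k² (x(k) = (2*k)*(2*k) = 4*k²)
x(n(17, 24))/J(-680) = (4*0²)/(-204) = (4*0)*(-1/204) = 0*(-1/204) = 0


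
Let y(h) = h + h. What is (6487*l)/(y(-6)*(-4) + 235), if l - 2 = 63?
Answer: 421655/283 ≈ 1489.9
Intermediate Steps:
y(h) = 2*h
l = 65 (l = 2 + 63 = 65)
(6487*l)/(y(-6)*(-4) + 235) = (6487*65)/((2*(-6))*(-4) + 235) = 421655/(-12*(-4) + 235) = 421655/(48 + 235) = 421655/283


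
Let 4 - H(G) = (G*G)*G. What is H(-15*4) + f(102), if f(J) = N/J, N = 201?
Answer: 7344203/34 ≈ 2.1601e+5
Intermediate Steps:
H(G) = 4 - G³ (H(G) = 4 - G*G*G = 4 - G²*G = 4 - G³)
f(J) = 201/J
H(-15*4) + f(102) = (4 - (-15*4)³) + 201/102 = (4 - 1*(-60)³) + 201*(1/102) = (4 - 1*(-216000)) + 67/34 = (4 + 216000) + 67/34 = 216004 + 67/34 = 7344203/34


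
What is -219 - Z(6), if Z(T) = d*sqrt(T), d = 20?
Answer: -219 - 20*sqrt(6) ≈ -267.99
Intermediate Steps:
Z(T) = 20*sqrt(T)
-219 - Z(6) = -219 - 20*sqrt(6)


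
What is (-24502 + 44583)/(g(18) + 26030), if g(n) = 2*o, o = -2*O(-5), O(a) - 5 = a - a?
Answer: 20081/26010 ≈ 0.77205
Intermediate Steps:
O(a) = 5 (O(a) = 5 + (a - a) = 5 + 0 = 5)
o = -10 (o = -2*5 = -10)
g(n) = -20 (g(n) = 2*(-10) = -20)
(-24502 + 44583)/(g(18) + 26030) = (-24502 + 44583)/(-20 + 26030) = 20081/26010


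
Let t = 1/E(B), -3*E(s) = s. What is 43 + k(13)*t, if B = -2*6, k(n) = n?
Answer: 185/4 ≈ 46.250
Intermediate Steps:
B = -12
E(s) = -s/3
t = 1/4 (t = 1/(-1/3*(-12)) = 1/4 ≈ 0.25000)
43 + k(13)*t = 43 + 13*(1/4) = 43 + 13/4 = 185/4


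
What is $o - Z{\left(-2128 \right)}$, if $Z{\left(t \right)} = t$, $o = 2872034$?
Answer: $2874162$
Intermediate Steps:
$o - Z{\left(-2128 \right)} = 2872034 - -2128 = 2872034 + 2128 = 2874162$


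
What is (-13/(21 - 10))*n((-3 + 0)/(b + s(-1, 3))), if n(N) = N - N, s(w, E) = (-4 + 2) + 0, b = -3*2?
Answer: 0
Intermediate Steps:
b = -6
s(w, E) = -2 (s(w, E) = -2 + 0 = -2)
n(N) = 0
(-13/(21 - 10))*n((-3 + 0)/(b + s(-1, 3))) = (-13/(21 - 10))*0 = (-13/11)*0 = ((1/11)*(-13))*0 = -13/11*0 = 0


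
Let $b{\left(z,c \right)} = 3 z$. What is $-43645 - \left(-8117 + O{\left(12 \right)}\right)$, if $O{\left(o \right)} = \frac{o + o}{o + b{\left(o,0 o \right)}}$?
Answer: $- \frac{71057}{2} \approx -35529.0$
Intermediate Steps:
$O{\left(o \right)} = \frac{1}{2}$ ($O{\left(o \right)} = \frac{o + o}{o + 3 o} = \frac{2 o}{4 o} = 2 o \frac{1}{4 o} = \frac{1}{2}$)
$-43645 - \left(-8117 + O{\left(12 \right)}\right) = -43645 + \left(8117 - \frac{1}{2}\right) = -43645 + \frac{16233}{2} = - \frac{71057}{2}$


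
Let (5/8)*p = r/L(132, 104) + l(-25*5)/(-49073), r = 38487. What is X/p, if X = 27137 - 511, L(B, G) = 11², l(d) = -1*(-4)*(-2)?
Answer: 395251853645/7554694076 ≈ 52.319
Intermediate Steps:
l(d) = -8 (l(d) = 4*(-2) = -8)
L(B, G) = 121
p = 15109388152/29689165 (p = 8*(38487/121 - 8/(-49073))/5 = 8*(38487*(1/121) - 8*(-1/49073))/5 = 8*(38487/121 + 8/49073)/5 = (8/5)*(1888673519/5937833) = 15109388152/29689165 ≈ 508.92)
X = 26626
X/p = 26626/(15109388152/29689165) = 26626*(29689165/15109388152) = 395251853645/7554694076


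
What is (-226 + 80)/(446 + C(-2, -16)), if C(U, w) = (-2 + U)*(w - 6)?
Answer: -73/267 ≈ -0.27341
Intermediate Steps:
C(U, w) = (-6 + w)*(-2 + U) (C(U, w) = (-2 + U)*(-6 + w) = (-6 + w)*(-2 + U))
(-226 + 80)/(446 + C(-2, -16)) = (-226 + 80)/(446 + (12 - 6*(-2) - 2*(-16) - 2*(-16))) = -146/(446 + (12 + 12 + 32 + 32)) = -146/(446 + 88) = -146/534 = -146*1/534 = -73/267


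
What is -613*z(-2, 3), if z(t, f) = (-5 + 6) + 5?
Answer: -3678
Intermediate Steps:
z(t, f) = 6 (z(t, f) = 1 + 5 = 6)
-613*z(-2, 3) = -613*6 = -3678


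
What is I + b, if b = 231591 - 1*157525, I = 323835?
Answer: 397901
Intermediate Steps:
b = 74066 (b = 231591 - 157525 = 74066)
I + b = 323835 + 74066 = 397901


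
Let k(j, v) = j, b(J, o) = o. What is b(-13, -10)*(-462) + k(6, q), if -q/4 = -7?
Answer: 4626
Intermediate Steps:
q = 28 (q = -4*(-7) = 28)
b(-13, -10)*(-462) + k(6, q) = -10*(-462) + 6 = 4620 + 6 = 4626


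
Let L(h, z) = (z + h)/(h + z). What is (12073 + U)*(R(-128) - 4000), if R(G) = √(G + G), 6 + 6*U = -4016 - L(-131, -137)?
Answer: -45610000 + 182440*I ≈ -4.561e+7 + 1.8244e+5*I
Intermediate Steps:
L(h, z) = 1 (L(h, z) = (h + z)/(h + z) = 1)
U = -1341/2 (U = -1 + (-4016 - 1*1)/6 = -1 + (-4016 - 1)/6 = -1 + (⅙)*(-4017) = -1 - 1339/2 = -1341/2 ≈ -670.50)
R(G) = √2*√G (R(G) = √(2*G) = √2*√G)
(12073 + U)*(R(-128) - 4000) = (12073 - 1341/2)*(√2*√(-128) - 4000) = 22805*(√2*(8*I*√2) - 4000)/2 = 22805*(16*I - 4000)/2 = 22805*(-4000 + 16*I)/2 = -45610000 + 182440*I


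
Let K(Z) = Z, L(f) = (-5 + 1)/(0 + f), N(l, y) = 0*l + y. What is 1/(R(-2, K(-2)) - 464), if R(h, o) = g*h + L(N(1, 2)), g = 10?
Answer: -1/486 ≈ -0.0020576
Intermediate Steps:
N(l, y) = y (N(l, y) = 0 + y = y)
L(f) = -4/f
R(h, o) = -2 + 10*h (R(h, o) = 10*h - 4/2 = 10*h - 4*½ = 10*h - 2 = -2 + 10*h)
1/(R(-2, K(-2)) - 464) = 1/((-2 + 10*(-2)) - 464) = 1/((-2 - 20) - 464) = 1/(-22 - 464) = 1/(-486) = -1/486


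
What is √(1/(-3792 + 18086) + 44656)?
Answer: √9124044092310/14294 ≈ 211.32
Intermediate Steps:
√(1/(-3792 + 18086) + 44656) = √(1/14294 + 44656) = √(638312865/14294) = √9124044092310/14294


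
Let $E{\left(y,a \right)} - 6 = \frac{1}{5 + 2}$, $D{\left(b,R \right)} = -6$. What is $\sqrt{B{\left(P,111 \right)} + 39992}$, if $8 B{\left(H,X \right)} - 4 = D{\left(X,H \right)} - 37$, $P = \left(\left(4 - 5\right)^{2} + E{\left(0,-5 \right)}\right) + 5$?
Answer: $\frac{\sqrt{639794}}{4} \approx 199.97$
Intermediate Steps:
$E{\left(y,a \right)} = \frac{43}{7}$ ($E{\left(y,a \right)} = 6 + \frac{1}{5 + 2} = 6 + \frac{1}{7} = \frac{43}{7}$)
$P = \frac{85}{7}$ ($P = \left(\left(4 - 5\right)^{2} + \frac{43}{7}\right) + 5 = \left(\left(-1\right)^{2} + \frac{43}{7}\right) + 5 = \left(1 + \frac{43}{7}\right) + 5 = \frac{50}{7} + 5 = \frac{85}{7} \approx 12.143$)
$B{\left(H,X \right)} = - \frac{39}{8}$ ($B{\left(H,X \right)} = \frac{1}{2} + \frac{-6 - 37}{8} = \frac{1}{2} + \frac{1}{8} \left(-43\right) = \frac{1}{2} - \frac{43}{8} = - \frac{39}{8}$)
$\sqrt{B{\left(P,111 \right)} + 39992} = \sqrt{- \frac{39}{8} + 39992} = \sqrt{\frac{319897}{8}} = \frac{\sqrt{639794}}{4}$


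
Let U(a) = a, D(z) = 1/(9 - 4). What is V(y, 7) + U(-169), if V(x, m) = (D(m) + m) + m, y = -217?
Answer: -774/5 ≈ -154.80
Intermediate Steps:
D(z) = 1/5
V(x, m) = 1/5 + 2*m (V(x, m) = (1/5 + m) + m = 1/5 + 2*m)
V(y, 7) + U(-169) = (1/5 + 2*7) - 169 = (1/5 + 14) - 169 = 71/5 - 169 = -774/5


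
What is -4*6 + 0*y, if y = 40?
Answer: -24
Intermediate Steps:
-4*6 + 0*y = -4*6 + 0*40 = -24 + 0 = -24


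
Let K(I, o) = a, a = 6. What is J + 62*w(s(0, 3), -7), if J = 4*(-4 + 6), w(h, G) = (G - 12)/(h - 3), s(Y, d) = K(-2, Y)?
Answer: -1154/3 ≈ -384.67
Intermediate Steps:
K(I, o) = 6
s(Y, d) = 6
w(h, G) = (-12 + G)/(-3 + h)
J = 8 (J = 4*2 = 8)
J + 62*w(s(0, 3), -7) = 8 + 62*((-12 - 7)/(-3 + 6)) = 8 + 62*(-19/3) = 8 - 1178/3 = -1154/3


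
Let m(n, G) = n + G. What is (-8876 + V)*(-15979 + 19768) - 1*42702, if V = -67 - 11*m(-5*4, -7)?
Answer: -32802396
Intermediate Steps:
m(n, G) = G + n
V = 230 (V = -67 - 11*(-7 - 5*4) = -67 - 11*(-7 - 20) = -67 - 11*(-27) = -67 + 297 = 230)
(-8876 + V)*(-15979 + 19768) - 1*42702 = (-8876 + 230)*(-15979 + 19768) - 1*42702 = -8646*3789 - 42702 = -32759694 - 42702 = -32802396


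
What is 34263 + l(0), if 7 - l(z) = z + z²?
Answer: 34270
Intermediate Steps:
l(z) = 7 - z - z² (l(z) = 7 - (z + z²) = 7 + (-z - z²) = 7 - z - z²)
34263 + l(0) = 34263 + (7 - 1*0 - 1*0²) = 34263 + (7 + 0 - 1*0) = 34263 + (7 + 0 + 0) = 34263 + 7 = 34270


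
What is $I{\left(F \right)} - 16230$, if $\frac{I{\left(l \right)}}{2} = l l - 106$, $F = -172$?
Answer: $42726$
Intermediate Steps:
$I{\left(l \right)} = -212 + 2 l^{2}$ ($I{\left(l \right)} = 2 \left(l l - 106\right) = 2 \left(l^{2} - 106\right) = 2 \left(-106 + l^{2}\right) = -212 + 2 l^{2}$)
$I{\left(F \right)} - 16230 = \left(-212 + 2 \left(-172\right)^{2}\right) - 16230 = \left(-212 + 2 \cdot 29584\right) - 16230 = \left(-212 + 59168\right) - 16230 = 58956 - 16230 = 42726$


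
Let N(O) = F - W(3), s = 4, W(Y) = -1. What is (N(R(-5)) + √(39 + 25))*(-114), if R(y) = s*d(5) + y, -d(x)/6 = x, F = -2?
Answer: -798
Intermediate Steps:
d(x) = -6*x
R(y) = -120 + y (R(y) = 4*(-6*5) + y = 4*(-30) + y = -120 + y)
N(O) = -1 (N(O) = -2 - 1*(-1) = -2 + 1 = -1)
(N(R(-5)) + √(39 + 25))*(-114) = (-1 + √(39 + 25))*(-114) = (-1 + √64)*(-114) = (-1 + 8)*(-114) = 7*(-114) = -798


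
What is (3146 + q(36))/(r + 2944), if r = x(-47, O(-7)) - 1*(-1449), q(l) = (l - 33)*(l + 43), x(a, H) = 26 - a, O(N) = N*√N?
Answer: 3383/4466 ≈ 0.75750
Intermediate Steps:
O(N) = N^(3/2)
q(l) = (-33 + l)*(43 + l)
r = 1522 (r = (26 - 1*(-47)) - 1*(-1449) = (26 + 47) + 1449 = 73 + 1449 = 1522)
(3146 + q(36))/(r + 2944) = (3146 + (-1419 + 36² + 10*36))/(1522 + 2944) = (3146 + (-1419 + 1296 + 360))/4466 = (3146 + 237)*(1/4466) = 3383*(1/4466) = 3383/4466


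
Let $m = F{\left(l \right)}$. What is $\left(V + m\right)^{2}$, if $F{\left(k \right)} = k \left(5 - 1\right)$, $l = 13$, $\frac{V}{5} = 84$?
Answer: $222784$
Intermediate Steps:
$V = 420$ ($V = 5 \cdot 84 = 420$)
$F{\left(k \right)} = 4 k$ ($F{\left(k \right)} = k 4 = 4 k$)
$m = 52$ ($m = 4 \cdot 13 = 52$)
$\left(V + m\right)^{2} = \left(420 + 52\right)^{2} = 472^{2} = 222784$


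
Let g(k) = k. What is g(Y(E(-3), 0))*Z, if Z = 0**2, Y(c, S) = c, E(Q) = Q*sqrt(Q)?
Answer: 0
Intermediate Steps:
E(Q) = Q**(3/2)
Z = 0
g(Y(E(-3), 0))*Z = (-3)**(3/2)*0 = -3*I*sqrt(3)*0 = 0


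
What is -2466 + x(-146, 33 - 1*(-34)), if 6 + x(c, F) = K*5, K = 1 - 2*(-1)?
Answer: -2457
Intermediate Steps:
K = 3 (K = 1 + 2 = 3)
x(c, F) = 9 (x(c, F) = -6 + 3*5 = -6 + 15 = 9)
-2466 + x(-146, 33 - 1*(-34)) = -2466 + 9 = -2457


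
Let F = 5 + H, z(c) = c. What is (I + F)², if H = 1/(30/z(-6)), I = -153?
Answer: 549081/25 ≈ 21963.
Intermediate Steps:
H = -⅕ (H = 1/(30/(-6)) = 1/(30*(-⅙)) = 1/(-5) = -⅕ ≈ -0.20000)
F = 24/5 (F = 5 - ⅕ = 24/5 ≈ 4.8000)
(I + F)² = (-153 + 24/5)² = (-741/5)² = 549081/25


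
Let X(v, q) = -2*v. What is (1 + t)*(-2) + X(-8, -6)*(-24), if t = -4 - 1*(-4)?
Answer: -386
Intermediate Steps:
t = 0 (t = -4 + 4 = 0)
(1 + t)*(-2) + X(-8, -6)*(-24) = (1 + 0)*(-2) - 2*(-8)*(-24) = 1*(-2) + 16*(-24) = -2 - 384 = -386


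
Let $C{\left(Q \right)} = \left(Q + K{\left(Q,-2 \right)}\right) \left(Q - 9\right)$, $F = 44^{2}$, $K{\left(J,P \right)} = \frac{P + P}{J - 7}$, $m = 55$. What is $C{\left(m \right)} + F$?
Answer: $\frac{26773}{6} \approx 4462.2$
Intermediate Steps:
$K{\left(J,P \right)} = \frac{2 P}{-7 + J}$
$F = 1936$
$C{\left(Q \right)} = \left(-9 + Q\right) \left(Q - \frac{4}{-7 + Q}\right)$ ($C{\left(Q \right)} = \left(Q + 2 \left(-2\right) \frac{1}{-7 + Q}\right) \left(Q - 9\right) = \left(Q - \frac{4}{-7 + Q}\right) \left(-9 + Q\right) = \left(-9 + Q\right) \left(Q - \frac{4}{-7 + Q}\right)$)
$C{\left(m \right)} + F = \frac{36 - 220 + 55 \left(-9 + 55\right) \left(-7 + 55\right)}{-7 + 55} + 1936 = \frac{36 - 220 + 55 \cdot 46 \cdot 48}{48} + 1936 = \frac{36 - 220 + 121440}{48} + 1936 = \frac{1}{48} \cdot 121256 + 1936 = \frac{15157}{6} + 1936 = \frac{26773}{6}$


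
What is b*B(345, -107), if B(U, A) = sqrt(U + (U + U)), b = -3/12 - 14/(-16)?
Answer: 15*sqrt(115)/8 ≈ 20.107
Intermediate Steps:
b = 5/8 (b = -3*1/12 - 14*(-1/16) = -1/4 + 7/8 = 5/8 ≈ 0.62500)
B(U, A) = sqrt(3)*sqrt(U) (B(U, A) = sqrt(U + 2*U) = sqrt(3*U) = sqrt(3)*sqrt(U))
b*B(345, -107) = 5*(sqrt(3)*sqrt(345))/8 = 5*(3*sqrt(115))/8 = 15*sqrt(115)/8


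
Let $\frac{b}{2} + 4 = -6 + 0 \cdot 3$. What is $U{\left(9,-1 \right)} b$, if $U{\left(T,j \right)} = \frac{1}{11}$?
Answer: $- \frac{20}{11} \approx -1.8182$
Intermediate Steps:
$U{\left(T,j \right)} = \frac{1}{11}$
$b = -20$ ($b = -8 + 2 \left(-6 + 0 \cdot 3\right) = -8 + 2 \left(-6 + 0\right) = -8 + 2 \left(-6\right) = -8 - 12 = -20$)
$U{\left(9,-1 \right)} b = \frac{1}{11} \left(-20\right) = - \frac{20}{11}$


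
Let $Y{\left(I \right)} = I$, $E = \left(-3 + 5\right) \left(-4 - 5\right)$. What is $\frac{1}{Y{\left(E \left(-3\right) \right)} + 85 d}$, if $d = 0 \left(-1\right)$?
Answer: $\frac{1}{54} \approx 0.018519$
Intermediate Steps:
$E = -18$ ($E = 2 \left(-9\right) = -18$)
$d = 0$
$\frac{1}{Y{\left(E \left(-3\right) \right)} + 85 d} = \frac{1}{\left(-18\right) \left(-3\right) + 85 \cdot 0} = \frac{1}{54 + 0} = \frac{1}{54}$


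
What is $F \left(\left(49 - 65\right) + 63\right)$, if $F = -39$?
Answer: $-1833$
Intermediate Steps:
$F \left(\left(49 - 65\right) + 63\right) = - 39 \left(\left(49 - 65\right) + 63\right) = - 39 \left(-16 + 63\right) = \left(-39\right) 47 = -1833$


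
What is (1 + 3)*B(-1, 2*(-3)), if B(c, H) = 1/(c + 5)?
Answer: 1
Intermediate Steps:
B(c, H) = 1/(5 + c)
(1 + 3)*B(-1, 2*(-3)) = (1 + 3)/(5 - 1) = 4/4 = 4*(1/4) = 1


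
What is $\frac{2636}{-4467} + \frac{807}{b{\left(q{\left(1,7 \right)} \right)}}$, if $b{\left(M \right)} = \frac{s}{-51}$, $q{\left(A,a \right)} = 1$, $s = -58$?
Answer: $\frac{183695431}{259086} \approx 709.01$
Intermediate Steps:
$b{\left(M \right)} = \frac{58}{51}$ ($b{\left(M \right)} = - \frac{58}{-51} = \left(-58\right) \left(- \frac{1}{51}\right) = \frac{58}{51}$)
$\frac{2636}{-4467} + \frac{807}{b{\left(q{\left(1,7 \right)} \right)}} = \frac{2636}{-4467} + \frac{807}{\frac{58}{51}} = 2636 \left(- \frac{1}{4467}\right) + 807 \cdot \frac{51}{58} = - \frac{2636}{4467} + \frac{41157}{58} = \frac{183695431}{259086}$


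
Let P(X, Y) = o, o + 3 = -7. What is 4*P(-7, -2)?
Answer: -40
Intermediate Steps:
o = -10 (o = -3 - 7 = -10)
P(X, Y) = -10
4*P(-7, -2) = 4*(-10) = -40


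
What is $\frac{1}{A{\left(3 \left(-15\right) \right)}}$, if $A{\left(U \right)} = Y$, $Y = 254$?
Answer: $\frac{1}{254} \approx 0.003937$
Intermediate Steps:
$A{\left(U \right)} = 254$
$\frac{1}{A{\left(3 \left(-15\right) \right)}} = \frac{1}{254}$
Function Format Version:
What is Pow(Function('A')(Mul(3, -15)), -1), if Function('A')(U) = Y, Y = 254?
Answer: Rational(1, 254) ≈ 0.0039370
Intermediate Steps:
Function('A')(U) = 254
Pow(Function('A')(Mul(3, -15)), -1) = Pow(254, -1) = Rational(1, 254)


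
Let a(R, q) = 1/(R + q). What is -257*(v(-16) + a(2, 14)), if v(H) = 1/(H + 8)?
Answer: 257/16 ≈ 16.063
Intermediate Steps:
v(H) = 1/(8 + H)
-257*(v(-16) + a(2, 14)) = -257*(1/(8 - 16) + 1/(2 + 14)) = -257*(1/(-8) + 1/16) = -257*(-⅛ + 1/16) = -257*(-1/16) = 257/16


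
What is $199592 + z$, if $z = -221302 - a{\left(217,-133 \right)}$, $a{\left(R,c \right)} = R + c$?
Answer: $-21794$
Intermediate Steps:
$z = -221386$ ($z = -221302 - \left(217 - 133\right) = -221302 - 84 = -221386$)
$199592 + z = 199592 - 221386 = -21794$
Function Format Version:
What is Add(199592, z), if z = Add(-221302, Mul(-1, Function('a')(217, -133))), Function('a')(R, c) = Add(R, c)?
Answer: -21794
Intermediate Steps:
z = -221386 (z = Add(-221302, Mul(-1, Add(217, -133))) = Add(-221302, Mul(-1, 84)) = Add(-221302, -84) = -221386)
Add(199592, z) = Add(199592, -221386) = -21794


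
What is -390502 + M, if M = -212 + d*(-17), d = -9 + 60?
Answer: -391581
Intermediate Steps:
d = 51
M = -1079 (M = -212 + 51*(-17) = -212 - 867 = -1079)
-390502 + M = -390502 - 1079 = -391581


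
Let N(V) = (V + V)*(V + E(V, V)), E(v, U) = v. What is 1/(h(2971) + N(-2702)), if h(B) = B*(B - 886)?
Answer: 1/35397751 ≈ 2.8250e-8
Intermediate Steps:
h(B) = B*(-886 + B)
N(V) = 4*V² (N(V) = (V + V)*(V + V) = (2*V)*(2*V) = 4*V²)
1/(h(2971) + N(-2702)) = 1/(2971*(-886 + 2971) + 4*(-2702)²) = 1/(2971*2085 + 4*7300804) = 1/(6194535 + 29203216) = 1/35397751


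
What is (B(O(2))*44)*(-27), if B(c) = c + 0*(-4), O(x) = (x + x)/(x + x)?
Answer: -1188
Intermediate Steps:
O(x) = 1 (O(x) = (2*x)/((2*x)) = (2*x)*(1/(2*x)) = 1)
B(c) = c (B(c) = c + 0 = c)
(B(O(2))*44)*(-27) = (1*44)*(-27) = 44*(-27) = -1188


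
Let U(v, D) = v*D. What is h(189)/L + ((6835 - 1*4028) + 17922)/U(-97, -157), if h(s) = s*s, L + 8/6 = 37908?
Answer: 3989287207/1731841880 ≈ 2.3035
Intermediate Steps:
L = 113720/3 (L = -4/3 + 37908 = 113720/3 ≈ 37907.)
h(s) = s**2
U(v, D) = D*v
h(189)/L + ((6835 - 1*4028) + 17922)/U(-97, -157) = 189**2/(113720/3) + ((6835 - 1*4028) + 17922)/((-157*(-97))) = 35721*(3/113720) + ((6835 - 4028) + 17922)/15229 = 107163/113720 + (2807 + 17922)*(1/15229) = 107163/113720 + 20729*(1/15229) = 107163/113720 + 20729/15229 = 3989287207/1731841880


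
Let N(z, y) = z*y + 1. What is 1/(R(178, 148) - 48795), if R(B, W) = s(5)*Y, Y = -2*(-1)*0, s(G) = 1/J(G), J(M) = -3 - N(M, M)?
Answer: -1/48795 ≈ -2.0494e-5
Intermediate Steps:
N(z, y) = 1 + y*z (N(z, y) = y*z + 1 = 1 + y*z)
J(M) = -4 - M**2 (J(M) = -3 - (1 + M*M) = -3 - (1 + M**2) = -3 + (-1 - M**2) = -4 - M**2)
s(G) = 1/(-4 - G**2)
Y = 0 (Y = 2*0 = 0)
R(B, W) = 0 (R(B, W) = -1/(4 + 5**2)*0 = -1/(4 + 25)*0 = -1/29*0 = 0)
1/(R(178, 148) - 48795) = 1/(0 - 48795) = 1/(-48795) = -1/48795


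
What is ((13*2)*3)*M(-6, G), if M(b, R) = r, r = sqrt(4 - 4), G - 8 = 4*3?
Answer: 0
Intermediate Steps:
G = 20 (G = 8 + 4*3 = 8 + 12 = 20)
r = 0 (r = sqrt(0) = 0)
M(b, R) = 0
((13*2)*3)*M(-6, G) = ((13*2)*3)*0 = (26*3)*0 = 78*0 = 0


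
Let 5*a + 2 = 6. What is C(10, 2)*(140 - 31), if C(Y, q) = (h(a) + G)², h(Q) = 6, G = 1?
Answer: 5341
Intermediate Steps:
a = ⅘ (a = -⅖ + (⅕)*6 = -⅖ + 6/5 = ⅘ ≈ 0.80000)
C(Y, q) = 49 (C(Y, q) = (6 + 1)² = 7² = 49)
C(10, 2)*(140 - 31) = 49*(140 - 31) = 49*109 = 5341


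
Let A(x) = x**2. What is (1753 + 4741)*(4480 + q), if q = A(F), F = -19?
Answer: 31437454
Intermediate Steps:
q = 361 (q = (-19)**2 = 361)
(1753 + 4741)*(4480 + q) = (1753 + 4741)*(4480 + 361) = 6494*4841 = 31437454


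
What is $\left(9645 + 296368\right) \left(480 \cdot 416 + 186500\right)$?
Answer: $118176100340$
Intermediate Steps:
$\left(9645 + 296368\right) \left(480 \cdot 416 + 186500\right) = 306013 \left(199680 + 186500\right) = 306013 \cdot 386180 = 118176100340$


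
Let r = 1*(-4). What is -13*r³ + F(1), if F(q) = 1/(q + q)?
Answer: 1665/2 ≈ 832.50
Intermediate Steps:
r = -4
F(q) = 1/(2*q)
-13*r³ + F(1) = -13*(-4)³ + (½)/1 = -13*(-64) + (½)*1 = 832 + ½ = 1665/2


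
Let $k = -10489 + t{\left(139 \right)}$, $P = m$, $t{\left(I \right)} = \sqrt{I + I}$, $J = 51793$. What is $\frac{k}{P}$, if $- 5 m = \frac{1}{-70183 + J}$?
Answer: $-964463550 + 91950 \sqrt{278} \approx -9.6293 \cdot 10^{8}$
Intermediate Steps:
$t{\left(I \right)} = \sqrt{2} \sqrt{I}$ ($t{\left(I \right)} = \sqrt{2 I} = \sqrt{2} \sqrt{I}$)
$m = \frac{1}{91950}$ ($m = - \frac{1}{5 \left(-70183 + 51793\right)} = - \frac{1}{5 \left(-18390\right)} = \left(- \frac{1}{5}\right) \left(- \frac{1}{18390}\right) = \frac{1}{91950} \approx 1.0875 \cdot 10^{-5}$)
$P = \frac{1}{91950} \approx 1.0875 \cdot 10^{-5}$
$k = -10489 + \sqrt{278}$ ($k = -10489 + \sqrt{2} \sqrt{139} = -10489 + \sqrt{278} \approx -10472.0$)
$\frac{k}{P} = \left(-10489 + \sqrt{278}\right) \frac{1}{\frac{1}{91950}} = \left(-10489 + \sqrt{278}\right) 91950 = -964463550 + 91950 \sqrt{278}$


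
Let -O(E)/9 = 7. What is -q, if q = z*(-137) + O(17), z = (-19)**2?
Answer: 49520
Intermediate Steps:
z = 361
O(E) = -63 (O(E) = -9*7 = -63)
q = -49520 (q = 361*(-137) - 63 = -49457 - 63 = -49520)
-q = -1*(-49520) = 49520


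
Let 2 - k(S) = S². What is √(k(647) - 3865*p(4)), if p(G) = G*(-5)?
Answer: 3*I*√37923 ≈ 584.21*I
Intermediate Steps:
k(S) = 2 - S²
p(G) = -5*G
√(k(647) - 3865*p(4)) = √((2 - 1*647²) - (-19325)*4) = √((2 - 1*418609) - 3865*(-20)) = √((2 - 418609) + 77300) = √(-418607 + 77300) = √(-341307) = 3*I*√37923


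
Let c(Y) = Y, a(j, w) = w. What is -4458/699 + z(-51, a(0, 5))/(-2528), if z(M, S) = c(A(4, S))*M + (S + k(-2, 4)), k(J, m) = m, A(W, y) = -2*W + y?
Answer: -1897177/294512 ≈ -6.4418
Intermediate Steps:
A(W, y) = y - 2*W
z(M, S) = 4 + S + M*(-8 + S) (z(M, S) = (S - 2*4)*M + (S + 4) = (S - 8)*M + (4 + S) = (-8 + S)*M + (4 + S) = M*(-8 + S) + (4 + S) = 4 + S + M*(-8 + S))
-4458/699 + z(-51, a(0, 5))/(-2528) = -4458/699 + (4 + 5 - 51*(-8 + 5))/(-2528) = -4458*1/699 + (4 + 5 - 51*(-3))*(-1/2528) = -1486/233 + (4 + 5 + 153)*(-1/2528) = -1486/233 + 162*(-1/2528) = -1486/233 - 81/1264 = -1897177/294512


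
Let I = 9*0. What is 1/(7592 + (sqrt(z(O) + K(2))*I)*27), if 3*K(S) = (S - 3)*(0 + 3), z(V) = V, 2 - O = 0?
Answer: 1/7592 ≈ 0.00013172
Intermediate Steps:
O = 2 (O = 2 - 1*0 = 2 + 0 = 2)
K(S) = -3 + S (K(S) = ((S - 3)*(0 + 3))/3 = ((-3 + S)*3)/3 = (-9 + 3*S)/3 = -3 + S)
I = 0
1/(7592 + (sqrt(z(O) + K(2))*I)*27) = 1/(7592 + (sqrt(2 + (-3 + 2))*0)*27) = 1/(7592 + (sqrt(2 - 1)*0)*27) = 1/(7592 + (sqrt(1)*0)*27) = 1/(7592 + (1*0)*27) = 1/(7592 + 0*27) = 1/(7592 + 0) = 1/7592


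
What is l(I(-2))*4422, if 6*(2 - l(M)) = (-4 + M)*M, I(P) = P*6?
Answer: -132660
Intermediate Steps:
I(P) = 6*P
l(M) = 2 - M*(-4 + M)/6 (l(M) = 2 - (-4 + M)*M/6 = 2 - M*(-4 + M)/6)
l(I(-2))*4422 = (2 - (6*(-2))²/6 + 2*(6*(-2))/3)*4422 = (2 - ⅙*(-12)² + (⅔)*(-12))*4422 = (2 - ⅙*144 - 8)*4422 = (2 - 24 - 8)*4422 = -30*4422 = -132660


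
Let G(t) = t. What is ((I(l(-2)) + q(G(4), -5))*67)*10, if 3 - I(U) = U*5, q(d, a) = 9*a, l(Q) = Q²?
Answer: -41540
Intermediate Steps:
I(U) = 3 - 5*U (I(U) = 3 - U*5 = 3 - 5*U)
((I(l(-2)) + q(G(4), -5))*67)*10 = (((3 - 5*(-2)²) + 9*(-5))*67)*10 = (((3 - 5*4) - 45)*67)*10 = (((3 - 20) - 45)*67)*10 = ((-17 - 45)*67)*10 = -62*67*10 = -4154*10 = -41540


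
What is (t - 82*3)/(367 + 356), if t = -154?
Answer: -400/723 ≈ -0.55325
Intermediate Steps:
(t - 82*3)/(367 + 356) = (-154 - 82*3)/(367 + 356) = (-154 - 246)/723 = -400*1/723 = -400/723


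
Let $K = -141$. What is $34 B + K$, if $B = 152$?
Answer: $5027$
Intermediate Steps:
$34 B + K = 34 \cdot 152 - 141 = 5168 - 141 = 5027$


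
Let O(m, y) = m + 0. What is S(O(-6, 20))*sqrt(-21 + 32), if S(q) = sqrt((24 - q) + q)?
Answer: 2*sqrt(66) ≈ 16.248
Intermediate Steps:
O(m, y) = m
S(q) = 2*sqrt(6) (S(q) = sqrt(24) = 2*sqrt(6))
S(O(-6, 20))*sqrt(-21 + 32) = (2*sqrt(6))*sqrt(-21 + 32) = (2*sqrt(6))*sqrt(11) = 2*sqrt(66)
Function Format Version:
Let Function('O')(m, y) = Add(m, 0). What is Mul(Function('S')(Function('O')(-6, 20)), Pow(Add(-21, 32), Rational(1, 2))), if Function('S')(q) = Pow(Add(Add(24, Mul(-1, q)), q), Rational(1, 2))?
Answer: Mul(2, Pow(66, Rational(1, 2))) ≈ 16.248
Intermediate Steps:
Function('O')(m, y) = m
Function('S')(q) = Mul(2, Pow(6, Rational(1, 2))) (Function('S')(q) = Pow(24, Rational(1, 2)) = Mul(2, Pow(6, Rational(1, 2))))
Mul(Function('S')(Function('O')(-6, 20)), Pow(Add(-21, 32), Rational(1, 2))) = Mul(Mul(2, Pow(6, Rational(1, 2))), Pow(Add(-21, 32), Rational(1, 2))) = Mul(Mul(2, Pow(6, Rational(1, 2))), Pow(11, Rational(1, 2))) = Mul(2, Pow(66, Rational(1, 2)))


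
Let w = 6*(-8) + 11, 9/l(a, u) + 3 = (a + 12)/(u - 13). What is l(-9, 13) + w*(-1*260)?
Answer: 9620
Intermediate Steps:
l(a, u) = 9/(-3 + (12 + a)/(-13 + u)) (l(a, u) = 9/(-3 + (a + 12)/(u - 13)) = 9/(-3 + (12 + a)/(-13 + u)))
w = -37 (w = -48 + 11 = -37)
l(-9, 13) + w*(-1*260) = 9*(-13 + 13)/(51 - 9 - 3*13) - (-37)*260 = 9*0/(51 - 9 - 39) - 37*(-260) = 9*0/3 + 9620 = 9*(⅓)*0 + 9620 = 0 + 9620 = 9620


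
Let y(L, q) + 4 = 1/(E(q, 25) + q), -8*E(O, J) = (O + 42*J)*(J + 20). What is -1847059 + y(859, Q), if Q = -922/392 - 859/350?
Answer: -426031754427819/230653613 ≈ -1.8471e+6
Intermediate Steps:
E(O, J) = -(20 + J)*(O + 42*J)/8 (E(O, J) = -(O + 42*J)*(J + 20)/8 = -(O + 42*J)*(20 + J)/8 = -(20 + J)*(O + 42*J)/8)
Q = -23551/4900 (Q = -922*1/392 - 859*1/350 = -461/196 - 859/350 = -23551/4900 ≈ -4.8063)
y(L, q) = -4 + 1/(-23625/4 - 37*q/8) (y(L, q) = -4 + 1/((-105*25 - 21/4*25**2 - 5*q/2 - 1/8*25*q) + q) = -4 + 1/((-2625 - 21/4*625 - 5*q/2 - 25*q/8) + q) = -4 + 1/((-2625 - 13125/4 - 5*q/2 - 25*q/8) + q) = -4 + 1/((-23625/4 - 45*q/8) + q) = -4 + 1/(-23625/4 - 37*q/8))
-1847059 + y(859, Q) = -1847059 + 4*(-47252 - 37*(-23551/4900))/(47250 + 37*(-23551/4900)) = -1847059 + 4*(-47252 + 871387/4900)/(47250 - 871387/4900) = -1847059 + 4*(-230663413/4900)/(230653613/4900) = -1847059 + 4*(4900/230653613)*(-230663413/4900) = -1847059 - 922653652/230653613 = -426031754427819/230653613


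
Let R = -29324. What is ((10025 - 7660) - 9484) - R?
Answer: 22205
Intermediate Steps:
((10025 - 7660) - 9484) - R = ((10025 - 7660) - 9484) - 1*(-29324) = (2365 - 9484) + 29324 = -7119 + 29324 = 22205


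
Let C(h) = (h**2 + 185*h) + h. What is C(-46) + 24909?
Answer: 18469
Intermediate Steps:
C(h) = h**2 + 186*h
C(-46) + 24909 = -46*(186 - 46) + 24909 = -46*140 + 24909 = -6440 + 24909 = 18469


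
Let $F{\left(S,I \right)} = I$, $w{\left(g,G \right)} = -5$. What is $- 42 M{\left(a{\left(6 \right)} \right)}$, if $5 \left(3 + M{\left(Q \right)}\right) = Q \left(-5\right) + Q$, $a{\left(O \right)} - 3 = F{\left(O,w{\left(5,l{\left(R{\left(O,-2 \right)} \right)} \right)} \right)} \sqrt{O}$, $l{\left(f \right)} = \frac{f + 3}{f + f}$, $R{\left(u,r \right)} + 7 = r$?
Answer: $\frac{1134}{5} - 168 \sqrt{6} \approx -184.71$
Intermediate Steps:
$R{\left(u,r \right)} = -7 + r$
$l{\left(f \right)} = \frac{3 + f}{2 f}$
$a{\left(O \right)} = 3 - 5 \sqrt{O}$
$M{\left(Q \right)} = -3 - \frac{4 Q}{5}$ ($M{\left(Q \right)} = -3 + \frac{Q \left(-5\right) + Q}{5} = -3 + \frac{- 5 Q + Q}{5} = -3 + \frac{\left(-4\right) Q}{5} = -3 - \frac{4 Q}{5}$)
$- 42 M{\left(a{\left(6 \right)} \right)} = - 42 \left(-3 - \frac{4 \left(3 - 5 \sqrt{6}\right)}{5}\right) = - 42 \left(-3 - \left(\frac{12}{5} - 4 \sqrt{6}\right)\right) = - 42 \left(- \frac{27}{5} + 4 \sqrt{6}\right) = \frac{1134}{5} - 168 \sqrt{6}$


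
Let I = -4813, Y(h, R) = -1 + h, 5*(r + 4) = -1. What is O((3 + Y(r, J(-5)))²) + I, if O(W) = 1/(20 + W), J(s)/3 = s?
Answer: -2988848/621 ≈ -4813.0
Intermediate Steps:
r = -21/5 (r = -4 + (⅕)*(-1) = -4 - ⅕ = -21/5 ≈ -4.2000)
J(s) = 3*s
O((3 + Y(r, J(-5)))²) + I = 1/(20 + (3 + (-1 - 21/5))²) - 4813 = 1/(20 + (3 - 26/5)²) - 4813 = 1/(20 + (-11/5)²) - 4813 = 1/(20 + 121/25) - 4813 = 1/(621/25) - 4813 = 25/621 - 4813 = -2988848/621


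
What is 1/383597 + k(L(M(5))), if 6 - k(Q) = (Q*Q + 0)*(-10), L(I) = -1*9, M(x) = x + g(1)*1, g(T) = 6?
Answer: 313015153/383597 ≈ 816.00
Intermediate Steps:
M(x) = 6 + x (M(x) = x + 6*1 = x + 6 = 6 + x)
L(I) = -9
k(Q) = 6 + 10*Q**2 (k(Q) = 6 - (Q*Q + 0)*(-10) = 6 - (Q**2 + 0)*(-10) = 6 - Q**2*(-10) = 6 - (-10)*Q**2 = 6 + 10*Q**2)
1/383597 + k(L(M(5))) = 1/383597 + (6 + 10*(-9)**2) = 1/383597 + (6 + 10*81) = 1/383597 + (6 + 810) = 1/383597 + 816 = 313015153/383597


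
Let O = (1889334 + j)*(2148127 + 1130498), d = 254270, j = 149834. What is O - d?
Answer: 6685666929730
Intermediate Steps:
O = 6685667184000 (O = (1889334 + 149834)*(2148127 + 1130498) = 2039168*3278625 = 6685667184000)
O - d = 6685667184000 - 1*254270 = 6685667184000 - 254270 = 6685666929730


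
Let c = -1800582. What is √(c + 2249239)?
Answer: √448657 ≈ 669.82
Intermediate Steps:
√(c + 2249239) = √(-1800582 + 2249239) = √448657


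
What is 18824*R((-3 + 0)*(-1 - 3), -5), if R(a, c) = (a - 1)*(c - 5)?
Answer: -2070640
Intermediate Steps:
R(a, c) = (-1 + a)*(-5 + c)
18824*R((-3 + 0)*(-1 - 3), -5) = 18824*(5 - 1*(-5) - 5*(-3 + 0)*(-1 - 3) + ((-3 + 0)*(-1 - 3))*(-5)) = 18824*(5 + 5 - (-15)*(-4) - 3*(-4)*(-5)) = 18824*(5 + 5 - 5*12 + 12*(-5)) = 18824*(5 + 5 - 60 - 60) = 18824*(-110) = -2070640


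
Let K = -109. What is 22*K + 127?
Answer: -2271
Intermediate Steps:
22*K + 127 = 22*(-109) + 127 = -2398 + 127 = -2271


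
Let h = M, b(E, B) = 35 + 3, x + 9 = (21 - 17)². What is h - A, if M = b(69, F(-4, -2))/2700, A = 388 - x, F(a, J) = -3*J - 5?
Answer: -514331/1350 ≈ -380.99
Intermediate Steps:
F(a, J) = -5 - 3*J
x = 7 (x = -9 + (21 - 17)² = -9 + 4² = -9 + 16 = 7)
A = 381 (A = 388 - 1*7 = 388 - 7 = 381)
b(E, B) = 38
M = 19/1350 (M = 38/2700 = 38*(1/2700) = 19/1350 ≈ 0.014074)
h = 19/1350 ≈ 0.014074
h - A = 19/1350 - 1*381 = 19/1350 - 381 = -514331/1350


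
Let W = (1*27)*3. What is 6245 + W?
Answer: 6326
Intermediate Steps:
W = 81 (W = 27*3 = 81)
6245 + W = 6245 + 81 = 6326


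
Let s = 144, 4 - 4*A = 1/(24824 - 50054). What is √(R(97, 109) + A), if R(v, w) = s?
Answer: √439002030/1740 ≈ 12.042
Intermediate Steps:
A = 100921/100920 (A = 1 - 1/(4*(24824 - 50054)) = 1 - ¼/(-25230) = 1 - ¼*(-1/25230) = 1 + 1/100920 = 100921/100920 ≈ 1.0000)
R(v, w) = 144
√(R(97, 109) + A) = √(144 + 100921/100920) = √(14633401/100920) = √439002030/1740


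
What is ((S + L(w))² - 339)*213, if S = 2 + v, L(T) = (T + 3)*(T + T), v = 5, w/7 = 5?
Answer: 1514973150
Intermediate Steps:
w = 35 (w = 7*5 = 35)
L(T) = 2*T*(3 + T) (L(T) = (3 + T)*(2*T) = 2*T*(3 + T))
S = 7 (S = 2 + 5 = 7)
((S + L(w))² - 339)*213 = ((7 + 2*35*(3 + 35))² - 339)*213 = ((7 + 2*35*38)² - 339)*213 = ((7 + 2660)² - 339)*213 = (2667² - 339)*213 = (7112889 - 339)*213 = 7112550*213 = 1514973150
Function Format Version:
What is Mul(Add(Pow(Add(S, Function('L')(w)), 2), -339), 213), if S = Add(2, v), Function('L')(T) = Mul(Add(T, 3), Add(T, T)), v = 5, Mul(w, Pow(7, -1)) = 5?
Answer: 1514973150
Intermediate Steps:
w = 35 (w = Mul(7, 5) = 35)
Function('L')(T) = Mul(2, T, Add(3, T)) (Function('L')(T) = Mul(Add(3, T), Mul(2, T)) = Mul(2, T, Add(3, T)))
S = 7 (S = Add(2, 5) = 7)
Mul(Add(Pow(Add(S, Function('L')(w)), 2), -339), 213) = Mul(Add(Pow(Add(7, Mul(2, 35, Add(3, 35))), 2), -339), 213) = Mul(Add(Pow(Add(7, Mul(2, 35, 38)), 2), -339), 213) = Mul(Add(Pow(Add(7, 2660), 2), -339), 213) = Mul(Add(Pow(2667, 2), -339), 213) = Mul(Add(7112889, -339), 213) = Mul(7112550, 213) = 1514973150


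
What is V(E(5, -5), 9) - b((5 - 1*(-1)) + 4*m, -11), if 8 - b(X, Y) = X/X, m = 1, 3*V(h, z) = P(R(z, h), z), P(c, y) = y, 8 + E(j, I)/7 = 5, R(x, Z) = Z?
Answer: -4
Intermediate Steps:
E(j, I) = -21 (E(j, I) = -56 + 7*5 = -56 + 35 = -21)
V(h, z) = z/3
b(X, Y) = 7 (b(X, Y) = 8 - X/X = 8 - 1*1 = 8 - 1 = 7)
V(E(5, -5), 9) - b((5 - 1*(-1)) + 4*m, -11) = (1/3)*9 - 1*7 = 3 - 7 = -4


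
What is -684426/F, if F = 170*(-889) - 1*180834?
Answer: 9249/4486 ≈ 2.0617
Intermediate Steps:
F = -331964 (F = -151130 - 180834 = -331964)
-684426/F = -684426/(-331964) = -684426*(-1/331964) = 9249/4486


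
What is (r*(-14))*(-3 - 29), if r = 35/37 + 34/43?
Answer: 1237824/1591 ≈ 778.02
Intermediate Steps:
r = 2763/1591 (r = 35*(1/37) + 34*(1/43) = 35/37 + 34/43 = 2763/1591 ≈ 1.7366)
(r*(-14))*(-3 - 29) = ((2763/1591)*(-14))*(-3 - 29) = -38682/1591*(-32) = 1237824/1591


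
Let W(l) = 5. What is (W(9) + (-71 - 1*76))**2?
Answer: 20164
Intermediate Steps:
(W(9) + (-71 - 1*76))**2 = (5 + (-71 - 1*76))**2 = (5 + (-71 - 76))**2 = (5 - 147)**2 = (-142)**2 = 20164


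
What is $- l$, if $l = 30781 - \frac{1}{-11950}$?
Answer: $- \frac{367832951}{11950} \approx -30781.0$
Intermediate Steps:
$l = \frac{367832951}{11950}$ ($l = 30781 - - \frac{1}{11950} = 30781 + \frac{1}{11950} = \frac{367832951}{11950} \approx 30781.0$)
$- l = \left(-1\right) \frac{367832951}{11950} = - \frac{367832951}{11950}$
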